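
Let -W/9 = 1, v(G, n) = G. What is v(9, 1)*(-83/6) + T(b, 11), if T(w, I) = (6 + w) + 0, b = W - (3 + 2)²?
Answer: -305/2 ≈ -152.50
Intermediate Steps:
W = -9 (W = -9*1 = -9)
b = -34 (b = -9 - (3 + 2)² = -9 - 1*5² = -9 - 1*25 = -9 - 25 = -34)
T(w, I) = 6 + w
v(9, 1)*(-83/6) + T(b, 11) = 9*(-83/6) + (6 - 34) = 9*(-83*⅙) - 28 = 9*(-83/6) - 28 = -249/2 - 28 = -305/2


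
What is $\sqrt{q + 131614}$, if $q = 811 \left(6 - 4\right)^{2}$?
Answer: $\sqrt{134858} \approx 367.23$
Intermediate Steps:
$q = 3244$ ($q = 811 \cdot 2^{2} = 811 \cdot 4 = 3244$)
$\sqrt{q + 131614} = \sqrt{3244 + 131614} = \sqrt{134858}$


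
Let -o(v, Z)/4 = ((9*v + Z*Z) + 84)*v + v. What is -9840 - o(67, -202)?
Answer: 11110016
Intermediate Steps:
o(v, Z) = -4*v - 4*v*(84 + Z**2 + 9*v) (o(v, Z) = -4*(((9*v + Z*Z) + 84)*v + v) = -4*(((9*v + Z**2) + 84)*v + v) = -4*(((Z**2 + 9*v) + 84)*v + v) = -4*((84 + Z**2 + 9*v)*v + v) = -4*(v*(84 + Z**2 + 9*v) + v) = -4*(v + v*(84 + Z**2 + 9*v)) = -4*v - 4*v*(84 + Z**2 + 9*v))
-9840 - o(67, -202) = -9840 - (-4)*67*(85 + (-202)**2 + 9*67) = -9840 - (-4)*67*(85 + 40804 + 603) = -9840 - (-4)*67*41492 = -9840 - 1*(-11119856) = -9840 + 11119856 = 11110016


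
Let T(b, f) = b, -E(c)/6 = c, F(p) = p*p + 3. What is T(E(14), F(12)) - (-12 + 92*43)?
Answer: -4028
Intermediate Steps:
F(p) = 3 + p² (F(p) = p² + 3 = 3 + p²)
E(c) = -6*c
T(E(14), F(12)) - (-12 + 92*43) = -6*14 - (-12 + 92*43) = -84 - (-12 + 3956) = -84 - 1*3944 = -84 - 3944 = -4028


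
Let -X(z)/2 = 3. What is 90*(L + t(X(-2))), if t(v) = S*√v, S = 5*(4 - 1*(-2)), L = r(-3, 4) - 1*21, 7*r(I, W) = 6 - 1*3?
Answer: -12960/7 + 2700*I*√6 ≈ -1851.4 + 6613.6*I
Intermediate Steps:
X(z) = -6 (X(z) = -2*3 = -6)
r(I, W) = 3/7 (r(I, W) = (6 - 1*3)/7 = (6 - 3)/7 = (⅐)*3 = 3/7)
L = -144/7 (L = 3/7 - 1*21 = 3/7 - 21 = -144/7 ≈ -20.571)
S = 30 (S = 5*(4 + 2) = 5*6 = 30)
t(v) = 30*√v
90*(L + t(X(-2))) = 90*(-144/7 + 30*√(-6)) = 90*(-144/7 + 30*(I*√6)) = 90*(-144/7 + 30*I*√6) = -12960/7 + 2700*I*√6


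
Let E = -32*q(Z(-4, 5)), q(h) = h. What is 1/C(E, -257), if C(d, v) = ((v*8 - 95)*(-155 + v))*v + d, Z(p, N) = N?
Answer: -1/227756644 ≈ -4.3906e-9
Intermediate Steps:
E = -160 (E = -32*5 = -160)
C(d, v) = d + v*(-155 + v)*(-95 + 8*v) (C(d, v) = ((8*v - 95)*(-155 + v))*v + d = ((-95 + 8*v)*(-155 + v))*v + d = ((-155 + v)*(-95 + 8*v))*v + d = v*(-155 + v)*(-95 + 8*v) + d = d + v*(-155 + v)*(-95 + 8*v))
1/C(E, -257) = 1/(-160 - 1335*(-257)**2 + 8*(-257)**3 + 14725*(-257)) = 1/(-160 - 1335*66049 + 8*(-16974593) - 3784325) = 1/(-160 - 88175415 - 135796744 - 3784325) = 1/(-227756644) = -1/227756644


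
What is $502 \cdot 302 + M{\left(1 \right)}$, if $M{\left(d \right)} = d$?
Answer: $151605$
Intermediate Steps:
$502 \cdot 302 + M{\left(1 \right)} = 502 \cdot 302 + 1 = 151604 + 1 = 151605$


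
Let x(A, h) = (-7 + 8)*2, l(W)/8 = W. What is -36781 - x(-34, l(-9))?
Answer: -36783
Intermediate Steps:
l(W) = 8*W
x(A, h) = 2 (x(A, h) = 1*2 = 2)
-36781 - x(-34, l(-9)) = -36781 - 1*2 = -36781 - 2 = -36783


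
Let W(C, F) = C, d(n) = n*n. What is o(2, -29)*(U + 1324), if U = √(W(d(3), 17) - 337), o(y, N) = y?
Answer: 2648 + 4*I*√82 ≈ 2648.0 + 36.222*I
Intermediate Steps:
d(n) = n²
U = 2*I*√82 (U = √(3² - 337) = √(9 - 337) = √(-328) = 2*I*√82 ≈ 18.111*I)
o(2, -29)*(U + 1324) = 2*(2*I*√82 + 1324) = 2*(1324 + 2*I*√82) = 2648 + 4*I*√82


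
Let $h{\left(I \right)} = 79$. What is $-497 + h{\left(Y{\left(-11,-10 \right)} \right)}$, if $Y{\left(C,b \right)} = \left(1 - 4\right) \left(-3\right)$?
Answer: $-418$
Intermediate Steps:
$Y{\left(C,b \right)} = 9$ ($Y{\left(C,b \right)} = \left(-3\right) \left(-3\right) = 9$)
$-497 + h{\left(Y{\left(-11,-10 \right)} \right)} = -497 + 79 = -418$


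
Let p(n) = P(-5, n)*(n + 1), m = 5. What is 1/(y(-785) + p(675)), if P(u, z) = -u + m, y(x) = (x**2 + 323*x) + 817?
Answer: 1/370247 ≈ 2.7009e-6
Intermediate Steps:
y(x) = 817 + x**2 + 323*x
P(u, z) = 5 - u (P(u, z) = -u + 5 = 5 - u)
p(n) = 10 + 10*n (p(n) = (5 - 1*(-5))*(n + 1) = (5 + 5)*(1 + n) = 10*(1 + n) = 10 + 10*n)
1/(y(-785) + p(675)) = 1/((817 + (-785)**2 + 323*(-785)) + (10 + 10*675)) = 1/((817 + 616225 - 253555) + (10 + 6750)) = 1/(363487 + 6760) = 1/370247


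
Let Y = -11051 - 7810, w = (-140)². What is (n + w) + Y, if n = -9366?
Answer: -8627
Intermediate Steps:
w = 19600
Y = -18861
(n + w) + Y = (-9366 + 19600) - 18861 = 10234 - 18861 = -8627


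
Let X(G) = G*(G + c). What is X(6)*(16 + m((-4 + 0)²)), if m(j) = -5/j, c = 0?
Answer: 2259/4 ≈ 564.75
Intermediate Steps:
X(G) = G² (X(G) = G*(G + 0) = G*G = G²)
X(6)*(16 + m((-4 + 0)²)) = 6²*(16 - 5/(-4 + 0)²) = 36*(16 - 5/((-4)²)) = 36*(16 - 5/16) = 36*(251/16) = 2259/4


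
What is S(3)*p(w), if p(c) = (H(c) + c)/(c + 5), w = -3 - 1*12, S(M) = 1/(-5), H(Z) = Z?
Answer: -⅗ ≈ -0.60000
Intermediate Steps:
S(M) = -⅕
w = -15 (w = -3 - 12 = -15)
p(c) = 2*c/(5 + c) (p(c) = (c + c)/(c + 5) = (2*c)/(5 + c) = 2*c/(5 + c))
S(3)*p(w) = -2*(-15)/(5*(5 - 15)) = -2*(-15)/(5*(-10)) = -2*(-15)*(-1)/(5*10) = -⅕*3 = -⅗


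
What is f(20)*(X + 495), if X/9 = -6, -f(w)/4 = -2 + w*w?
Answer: -702072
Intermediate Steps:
f(w) = 8 - 4*w**2 (f(w) = -4*(-2 + w*w) = -4*(-2 + w**2) = 8 - 4*w**2)
X = -54 (X = 9*(-6) = -54)
f(20)*(X + 495) = (8 - 4*20**2)*(-54 + 495) = (8 - 4*400)*441 = (8 - 1600)*441 = -1592*441 = -702072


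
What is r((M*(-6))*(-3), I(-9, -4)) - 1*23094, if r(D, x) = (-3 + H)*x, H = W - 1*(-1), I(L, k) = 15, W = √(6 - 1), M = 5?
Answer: -23124 + 15*√5 ≈ -23090.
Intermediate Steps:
W = √5 ≈ 2.2361
H = 1 + √5 (H = √5 - 1*(-1) = √5 + 1 = 1 + √5 ≈ 3.2361)
r(D, x) = x*(-2 + √5) (r(D, x) = (-3 + (1 + √5))*x = (-2 + √5)*x = x*(-2 + √5))
r((M*(-6))*(-3), I(-9, -4)) - 1*23094 = 15*(-2 + √5) - 1*23094 = (-30 + 15*√5) - 23094 = -23124 + 15*√5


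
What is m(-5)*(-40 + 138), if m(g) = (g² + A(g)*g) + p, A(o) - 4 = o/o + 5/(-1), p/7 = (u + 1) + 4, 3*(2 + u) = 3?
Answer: 5194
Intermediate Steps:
u = -1 (u = -2 + (⅓)*3 = -2 + 1 = -1)
p = 28 (p = 7*((-1 + 1) + 4) = 7*(0 + 4) = 7*4 = 28)
A(o) = 0 (A(o) = 4 + (o/o + 5/(-1)) = 4 + (1 + 5*(-1)) = 4 + (1 - 5) = 4 - 4 = 0)
m(g) = 28 + g² (m(g) = (g² + 0*g) + 28 = (g² + 0) + 28 = g² + 28 = 28 + g²)
m(-5)*(-40 + 138) = (28 + (-5)²)*(-40 + 138) = (28 + 25)*98 = 53*98 = 5194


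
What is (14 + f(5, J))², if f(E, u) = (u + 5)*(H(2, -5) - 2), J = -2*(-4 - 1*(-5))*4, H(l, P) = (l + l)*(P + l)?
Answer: 3136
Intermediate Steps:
H(l, P) = 2*l*(P + l) (H(l, P) = (2*l)*(P + l) = 2*l*(P + l))
J = -8 (J = -2*(-4 + 5)*4 = -2*1*4 = -2*4 = -8)
f(E, u) = -70 - 14*u (f(E, u) = (u + 5)*(2*2*(-5 + 2) - 2) = (5 + u)*(2*2*(-3) - 2) = (5 + u)*(-12 - 2) = (5 + u)*(-14) = -70 - 14*u)
(14 + f(5, J))² = (14 + (-70 - 14*(-8)))² = (14 + (-70 + 112))² = (14 + 42)² = 56² = 3136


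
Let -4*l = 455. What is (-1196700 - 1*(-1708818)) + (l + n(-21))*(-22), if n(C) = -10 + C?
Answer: 1030605/2 ≈ 5.1530e+5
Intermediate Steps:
l = -455/4 (l = -¼*455 = -455/4 ≈ -113.75)
(-1196700 - 1*(-1708818)) + (l + n(-21))*(-22) = (-1196700 - 1*(-1708818)) + (-455/4 + (-10 - 21))*(-22) = (-1196700 + 1708818) + (-455/4 - 31)*(-22) = 512118 - 579/4*(-22) = 512118 + 6369/2 = 1030605/2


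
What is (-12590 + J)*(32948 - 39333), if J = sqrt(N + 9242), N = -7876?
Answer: 80387150 - 6385*sqrt(1366) ≈ 8.0151e+7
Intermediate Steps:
J = sqrt(1366) (J = sqrt(-7876 + 9242) = sqrt(1366) ≈ 36.959)
(-12590 + J)*(32948 - 39333) = (-12590 + sqrt(1366))*(32948 - 39333) = (-12590 + sqrt(1366))*(-6385) = 80387150 - 6385*sqrt(1366)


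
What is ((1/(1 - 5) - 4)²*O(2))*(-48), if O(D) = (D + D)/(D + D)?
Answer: -867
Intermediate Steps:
O(D) = 1 (O(D) = (2*D)/((2*D)) = (2*D)*(1/(2*D)) = 1)
((1/(1 - 5) - 4)²*O(2))*(-48) = ((1/(1 - 5) - 4)²*1)*(-48) = ((1/(-4) - 4)²*1)*(-48) = ((-¼ - 4)²*1)*(-48) = ((-17/4)²*1)*(-48) = ((289/16)*1)*(-48) = (289/16)*(-48) = -867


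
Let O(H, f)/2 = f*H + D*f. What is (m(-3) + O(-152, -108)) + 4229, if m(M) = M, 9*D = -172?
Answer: 41186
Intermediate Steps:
D = -172/9 (D = (⅑)*(-172) = -172/9 ≈ -19.111)
O(H, f) = -344*f/9 + 2*H*f (O(H, f) = 2*(f*H - 172*f/9) = 2*(H*f - 172*f/9) = 2*(-172*f/9 + H*f) = -344*f/9 + 2*H*f)
(m(-3) + O(-152, -108)) + 4229 = (-3 + (2/9)*(-108)*(-172 + 9*(-152))) + 4229 = (-3 + (2/9)*(-108)*(-172 - 1368)) + 4229 = (-3 + (2/9)*(-108)*(-1540)) + 4229 = (-3 + 36960) + 4229 = 36957 + 4229 = 41186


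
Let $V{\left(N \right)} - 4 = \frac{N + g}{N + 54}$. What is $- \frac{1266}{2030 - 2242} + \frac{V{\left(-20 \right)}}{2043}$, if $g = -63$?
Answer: $\frac{10993766}{1840743} \approx 5.9725$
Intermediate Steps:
$V{\left(N \right)} = 4 + \frac{-63 + N}{54 + N}$ ($V{\left(N \right)} = 4 + \frac{N - 63}{N + 54} = 4 + \frac{-63 + N}{54 + N}$)
$- \frac{1266}{2030 - 2242} + \frac{V{\left(-20 \right)}}{2043} = - \frac{1266}{2030 - 2242} + \frac{\frac{1}{54 - 20} \left(153 + 5 \left(-20\right)\right)}{2043} = - \frac{1266}{-212} + \frac{153 - 100}{34} \cdot \frac{1}{2043} = \left(-1266\right) \left(- \frac{1}{212}\right) + \frac{1}{34} \cdot 53 \cdot \frac{1}{2043} = \frac{633}{106} + \frac{53}{34} \cdot \frac{1}{2043} = \frac{633}{106} + \frac{53}{69462} = \frac{10993766}{1840743}$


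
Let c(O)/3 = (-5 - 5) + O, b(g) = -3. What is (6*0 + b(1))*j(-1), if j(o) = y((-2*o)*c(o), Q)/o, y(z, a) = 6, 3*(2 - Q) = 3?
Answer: 18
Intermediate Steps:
c(O) = -30 + 3*O (c(O) = 3*((-5 - 5) + O) = 3*(-10 + O) = -30 + 3*O)
Q = 1 (Q = 2 - 1/3*3 = 2 - 1 = 1)
j(o) = 6/o
(6*0 + b(1))*j(-1) = (6*0 - 3)*(6/(-1)) = (0 - 3)*(6*(-1)) = -3*(-6) = 18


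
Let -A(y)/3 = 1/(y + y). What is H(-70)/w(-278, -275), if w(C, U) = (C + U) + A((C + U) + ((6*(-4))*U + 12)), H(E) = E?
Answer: 848260/6701257 ≈ 0.12658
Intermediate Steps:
A(y) = -3/(2*y) (A(y) = -3/(y + y) = -3*1/(2*y) = -3/(2*y))
w(C, U) = C + U - 3/(2*(12 + C - 23*U)) (w(C, U) = (C + U) - 3/(2*((C + U) + ((6*(-4))*U + 12))) = (C + U) - 3/(2*((C + U) + (-24*U + 12))) = (C + U) - 3/(2*((C + U) + (12 - 24*U))) = (C + U) - 3/(2*(12 + C - 23*U)) = C + U - 3/(2*(12 + C - 23*U)))
H(-70)/w(-278, -275) = -70*(12 - 278 - 23*(-275))/(-3/2 + (-278 - 275)*(12 - 278 - 23*(-275))) = -70*(12 - 278 + 6325)/(-3/2 - 553*(12 - 278 + 6325)) = -70*6059/(-3/2 - 553*6059) = -70*6059/(-3/2 - 3350627) = -70/((1/6059)*(-6701257/2)) = -70/(-6701257/12118) = -70*(-12118/6701257) = 848260/6701257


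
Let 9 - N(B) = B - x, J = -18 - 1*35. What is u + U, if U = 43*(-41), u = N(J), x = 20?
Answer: -1681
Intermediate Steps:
J = -53 (J = -18 - 35 = -53)
N(B) = 29 - B (N(B) = 9 - (B - 1*20) = 9 - (B - 20) = 9 - (-20 + B) = 9 + (20 - B) = 29 - B)
u = 82 (u = 29 - 1*(-53) = 29 + 53 = 82)
U = -1763
u + U = 82 - 1763 = -1681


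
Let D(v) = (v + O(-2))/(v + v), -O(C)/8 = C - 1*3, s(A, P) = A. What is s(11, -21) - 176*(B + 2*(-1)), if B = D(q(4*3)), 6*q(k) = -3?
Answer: 7315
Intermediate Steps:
O(C) = 24 - 8*C (O(C) = -8*(C - 1*3) = -8*(C - 3) = -8*(-3 + C) = 24 - 8*C)
q(k) = -1/2 (q(k) = (1/6)*(-3) = -1/2)
D(v) = (40 + v)/(2*v) (D(v) = (v + (24 - 8*(-2)))/(v + v) = (v + (24 + 16))/((2*v)) = (v + 40)*(1/(2*v)) = (40 + v)*(1/(2*v)) = (40 + v)/(2*v))
B = -79/2 (B = (40 - 1/2)/(2*(-1/2)) = (1/2)*(-2)*(79/2) = -79/2 ≈ -39.500)
s(11, -21) - 176*(B + 2*(-1)) = 11 - 176*(-79/2 + 2*(-1)) = 11 - 176*(-79/2 - 2) = 11 - 176*(-83/2) = 11 + 7304 = 7315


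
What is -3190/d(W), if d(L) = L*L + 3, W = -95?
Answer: -1595/4514 ≈ -0.35334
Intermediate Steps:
d(L) = 3 + L**2 (d(L) = L**2 + 3 = 3 + L**2)
-3190/d(W) = -3190/(3 + (-95)**2) = -3190/(3 + 9025) = -3190/9028 = -3190*1/9028 = -1595/4514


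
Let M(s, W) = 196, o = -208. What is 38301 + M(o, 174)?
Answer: 38497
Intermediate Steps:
38301 + M(o, 174) = 38301 + 196 = 38497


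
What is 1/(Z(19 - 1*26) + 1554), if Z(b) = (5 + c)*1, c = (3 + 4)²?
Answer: 1/1608 ≈ 0.00062189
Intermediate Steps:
c = 49 (c = 7² = 49)
Z(b) = 54 (Z(b) = (5 + 49)*1 = 54*1 = 54)
1/(Z(19 - 1*26) + 1554) = 1/(54 + 1554) = 1/1608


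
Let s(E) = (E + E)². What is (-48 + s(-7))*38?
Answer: 5624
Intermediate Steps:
s(E) = 4*E² (s(E) = (2*E)² = 4*E²)
(-48 + s(-7))*38 = (-48 + 4*(-7)²)*38 = (-48 + 4*49)*38 = (-48 + 196)*38 = 148*38 = 5624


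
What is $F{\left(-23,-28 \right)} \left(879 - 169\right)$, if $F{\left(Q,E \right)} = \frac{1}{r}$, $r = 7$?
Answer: $\frac{710}{7} \approx 101.43$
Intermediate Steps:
$F{\left(Q,E \right)} = \frac{1}{7}$
$F{\left(-23,-28 \right)} \left(879 - 169\right) = \frac{879 - 169}{7} = \frac{1}{7} \cdot 710 = \frac{710}{7}$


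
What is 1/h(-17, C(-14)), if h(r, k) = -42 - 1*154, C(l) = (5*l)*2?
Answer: -1/196 ≈ -0.0051020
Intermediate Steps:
C(l) = 10*l
h(r, k) = -196 (h(r, k) = -42 - 154 = -196)
1/h(-17, C(-14)) = 1/(-196) = -1/196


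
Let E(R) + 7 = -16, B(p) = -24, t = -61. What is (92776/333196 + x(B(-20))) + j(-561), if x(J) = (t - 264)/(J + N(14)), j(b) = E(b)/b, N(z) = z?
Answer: 3067353457/93461478 ≈ 32.819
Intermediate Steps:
E(R) = -23 (E(R) = -7 - 16 = -23)
j(b) = -23/b
x(J) = -325/(14 + J) (x(J) = (-61 - 264)/(J + 14) = -325/(14 + J))
(92776/333196 + x(B(-20))) + j(-561) = (92776/333196 - 325/(14 - 24)) - 23/(-561) = (92776*(1/333196) - 325/(-10)) - 23*(-1/561) = (23194/83299 - 325*(-1/10)) + 23/561 = (23194/83299 + 65/2) + 23/561 = 5460823/166598 + 23/561 = 3067353457/93461478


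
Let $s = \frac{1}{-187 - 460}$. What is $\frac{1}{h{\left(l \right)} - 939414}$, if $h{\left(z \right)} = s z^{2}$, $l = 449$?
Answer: $- \frac{647}{608002459} \approx -1.0641 \cdot 10^{-6}$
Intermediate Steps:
$s = - \frac{1}{647}$ ($s = \frac{1}{-647} = - \frac{1}{647} \approx -0.0015456$)
$h{\left(z \right)} = - \frac{z^{2}}{647}$
$\frac{1}{h{\left(l \right)} - 939414} = \frac{1}{- \frac{449^{2}}{647} - 939414} = \frac{1}{\left(- \frac{1}{647}\right) 201601 - 939414} = \frac{1}{- \frac{201601}{647} - 939414} = \frac{1}{- \frac{608002459}{647}} = - \frac{647}{608002459}$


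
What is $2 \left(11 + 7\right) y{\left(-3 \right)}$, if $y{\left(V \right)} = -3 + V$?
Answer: $-216$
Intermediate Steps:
$2 \left(11 + 7\right) y{\left(-3 \right)} = 2 \left(11 + 7\right) \left(-3 - 3\right) = 2 \cdot 18 \left(-6\right) = 36 \left(-6\right) = -216$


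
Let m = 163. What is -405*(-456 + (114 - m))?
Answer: 204525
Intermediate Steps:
-405*(-456 + (114 - m)) = -405*(-456 + (114 - 1*163)) = -405*(-456 + (114 - 163)) = -405*(-456 - 49) = -405*(-505) = 204525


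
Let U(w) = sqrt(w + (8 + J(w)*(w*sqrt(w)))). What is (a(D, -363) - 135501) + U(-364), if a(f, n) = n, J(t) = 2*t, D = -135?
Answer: -135864 + 2*sqrt(-89 + 132496*I*sqrt(91)) ≈ -1.3427e+5 + 1590.0*I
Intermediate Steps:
U(w) = sqrt(8 + w + 2*w**(5/2)) (U(w) = sqrt(w + (8 + (2*w)*(w*sqrt(w)))) = sqrt(w + (8 + (2*w)*w**(3/2))) = sqrt(w + (8 + 2*w**(5/2))) = sqrt(8 + w + 2*w**(5/2)))
(a(D, -363) - 135501) + U(-364) = (-363 - 135501) + sqrt(8 - 364 + 2*(-364)**(5/2)) = -135864 + sqrt(8 - 364 + 2*(264992*I*sqrt(91))) = -135864 + sqrt(8 - 364 + 529984*I*sqrt(91)) = -135864 + sqrt(-356 + 529984*I*sqrt(91))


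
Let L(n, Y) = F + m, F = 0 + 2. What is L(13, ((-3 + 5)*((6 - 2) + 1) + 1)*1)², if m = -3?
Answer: 1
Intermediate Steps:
F = 2
L(n, Y) = -1 (L(n, Y) = 2 - 3 = -1)
L(13, ((-3 + 5)*((6 - 2) + 1) + 1)*1)² = (-1)² = 1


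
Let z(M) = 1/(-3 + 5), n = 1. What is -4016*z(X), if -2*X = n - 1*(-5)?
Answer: -2008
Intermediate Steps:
X = -3 (X = -(1 - 1*(-5))/2 = -(1 + 5)/2 = -1/2*6 = -3)
z(M) = 1/2
-4016*z(X) = -4016*1/2 = -2008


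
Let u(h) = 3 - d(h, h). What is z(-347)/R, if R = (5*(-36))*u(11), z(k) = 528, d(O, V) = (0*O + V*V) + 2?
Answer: 11/450 ≈ 0.024444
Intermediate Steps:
d(O, V) = 2 + V² (d(O, V) = (0 + V²) + 2 = V² + 2 = 2 + V²)
u(h) = 1 - h² (u(h) = 3 - (2 + h²) = 3 + (-2 - h²) = 1 - h²)
R = 21600 (R = (5*(-36))*(1 - 1*11²) = -180*(1 - 1*121) = -180*(1 - 121) = -180*(-120) = 21600)
z(-347)/R = 528/21600 = 528*(1/21600) = 11/450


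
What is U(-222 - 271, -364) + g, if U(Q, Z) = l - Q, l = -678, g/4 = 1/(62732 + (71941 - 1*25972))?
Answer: -20109681/108701 ≈ -185.00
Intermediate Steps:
g = 4/108701 (g = 4/(62732 + (71941 - 1*25972)) = 4/(62732 + (71941 - 25972)) = 4/(62732 + 45969) = 4/108701 ≈ 3.6798e-5)
U(Q, Z) = -678 - Q
U(-222 - 271, -364) + g = (-678 - (-222 - 271)) + 4/108701 = (-678 - 1*(-493)) + 4/108701 = (-678 + 493) + 4/108701 = -185 + 4/108701 = -20109681/108701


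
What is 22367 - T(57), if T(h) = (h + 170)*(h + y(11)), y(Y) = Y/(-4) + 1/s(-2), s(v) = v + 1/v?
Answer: 202861/20 ≈ 10143.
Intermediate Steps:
y(Y) = -2/5 - Y/4 (y(Y) = Y/(-4) + 1/(-2 + 1/(-2)) = Y*(-1/4) + 1/(-2 - 1/2) = -Y/4 + 1/(-5/2) = -Y/4 + 1*(-2/5) = -Y/4 - 2/5 = -2/5 - Y/4)
T(h) = (170 + h)*(-63/20 + h) (T(h) = (h + 170)*(h + (-2/5 - 1/4*11)) = (170 + h)*(h + (-2/5 - 11/4)) = (170 + h)*(h - 63/20) = (170 + h)*(-63/20 + h))
22367 - T(57) = 22367 - (-1071/2 + 57**2 + (3337/20)*57) = 22367 - (-1071/2 + 3249 + 190209/20) = 22367 - 1*244479/20 = 22367 - 244479/20 = 202861/20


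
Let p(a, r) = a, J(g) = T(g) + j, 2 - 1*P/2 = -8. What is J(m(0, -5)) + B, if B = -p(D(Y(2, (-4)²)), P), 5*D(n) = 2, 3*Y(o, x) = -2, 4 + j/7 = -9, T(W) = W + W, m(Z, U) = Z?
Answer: -457/5 ≈ -91.400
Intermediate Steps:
T(W) = 2*W
j = -91 (j = -28 + 7*(-9) = -28 - 63 = -91)
Y(o, x) = -⅔ (Y(o, x) = (⅓)*(-2) = -⅔)
P = 20 (P = 4 - 2*(-8) = 4 + 16 = 20)
D(n) = ⅖ (D(n) = (⅕)*2 = ⅖)
J(g) = -91 + 2*g (J(g) = 2*g - 91 = -91 + 2*g)
B = -⅖ (B = -1*⅖ = -⅖ ≈ -0.40000)
J(m(0, -5)) + B = (-91 + 2*0) - ⅖ = (-91 + 0) - ⅖ = -91 - ⅖ = -457/5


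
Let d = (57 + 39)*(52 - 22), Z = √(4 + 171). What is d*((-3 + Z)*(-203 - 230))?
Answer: 3741120 - 6235200*√7 ≈ -1.2756e+7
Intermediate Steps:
Z = 5*√7 (Z = √175 = 5*√7 ≈ 13.229)
d = 2880 (d = 96*30 = 2880)
d*((-3 + Z)*(-203 - 230)) = 2880*((-3 + 5*√7)*(-203 - 230)) = 2880*((-3 + 5*√7)*(-433)) = 2880*(1299 - 2165*√7) = 3741120 - 6235200*√7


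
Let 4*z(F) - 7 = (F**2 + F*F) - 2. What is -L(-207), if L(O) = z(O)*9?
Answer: -771327/4 ≈ -1.9283e+5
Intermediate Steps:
z(F) = 5/4 + F**2/2 (z(F) = 7/4 + ((F**2 + F*F) - 2)/4 = 7/4 + ((F**2 + F**2) - 2)/4 = 7/4 + (2*F**2 - 2)/4 = 7/4 + (-2 + 2*F**2)/4 = 7/4 + (-1/2 + F**2/2) = 5/4 + F**2/2)
L(O) = 45/4 + 9*O**2/2 (L(O) = (5/4 + O**2/2)*9 = 45/4 + 9*O**2/2)
-L(-207) = -(45/4 + (9/2)*(-207)**2) = -(45/4 + (9/2)*42849) = -(45/4 + 385641/2) = -1*771327/4 = -771327/4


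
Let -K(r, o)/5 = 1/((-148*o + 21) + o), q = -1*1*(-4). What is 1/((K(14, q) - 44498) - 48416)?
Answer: -567/52682233 ≈ -1.0763e-5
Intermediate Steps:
q = 4 (q = -1*(-4) = 4)
K(r, o) = -5/(21 - 147*o) (K(r, o) = -5/((-148*o + 21) + o) = -5/((21 - 148*o) + o) = -5/(21 - 147*o))
1/((K(14, q) - 44498) - 48416) = 1/((5/(21*(-1 + 7*4)) - 44498) - 48416) = 1/((5/(21*(-1 + 28)) - 44498) - 48416) = 1/(((5/21)/27 - 44498) - 48416) = 1/(((5/21)*(1/27) - 44498) - 48416) = 1/((5/567 - 44498) - 48416) = 1/(-25230361/567 - 48416) = 1/(-52682233/567) = -567/52682233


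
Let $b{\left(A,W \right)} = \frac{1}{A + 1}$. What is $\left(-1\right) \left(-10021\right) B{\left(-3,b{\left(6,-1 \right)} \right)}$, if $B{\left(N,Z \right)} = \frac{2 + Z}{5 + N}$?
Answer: $\frac{150315}{14} \approx 10737.0$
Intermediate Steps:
$b{\left(A,W \right)} = \frac{1}{1 + A}$
$B{\left(N,Z \right)} = \frac{2 + Z}{5 + N}$
$\left(-1\right) \left(-10021\right) B{\left(-3,b{\left(6,-1 \right)} \right)} = \left(-1\right) \left(-10021\right) \frac{2 + \frac{1}{1 + 6}}{5 - 3} = 10021 \frac{2 + \frac{1}{7}}{2} = 10021 \cdot \frac{1}{2} \cdot \frac{15}{7} = 10021 \cdot \frac{15}{14} = \frac{150315}{14}$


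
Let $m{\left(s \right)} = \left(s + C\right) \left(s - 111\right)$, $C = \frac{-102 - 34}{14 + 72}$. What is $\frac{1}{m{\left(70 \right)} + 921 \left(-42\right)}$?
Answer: $- \frac{43}{1783948} \approx -2.4104 \cdot 10^{-5}$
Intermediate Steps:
$C = - \frac{68}{43}$ ($C = - \frac{136}{86} = \left(-136\right) \frac{1}{86} = - \frac{68}{43} \approx -1.5814$)
$m{\left(s \right)} = \left(-111 + s\right) \left(- \frac{68}{43} + s\right)$ ($m{\left(s \right)} = \left(s - \frac{68}{43}\right) \left(s - 111\right) = \left(- \frac{68}{43} + s\right) \left(-111 + s\right) = \left(-111 + s\right) \left(- \frac{68}{43} + s\right)$)
$\frac{1}{m{\left(70 \right)} + 921 \left(-42\right)} = \frac{1}{\left(\frac{7548}{43} + 70^{2} - \frac{338870}{43}\right) + 921 \left(-42\right)} = \frac{1}{\left(\frac{7548}{43} + 4900 - \frac{338870}{43}\right) - 38682} = \frac{1}{- \frac{120622}{43} - 38682} = \frac{1}{- \frac{1783948}{43}} = - \frac{43}{1783948}$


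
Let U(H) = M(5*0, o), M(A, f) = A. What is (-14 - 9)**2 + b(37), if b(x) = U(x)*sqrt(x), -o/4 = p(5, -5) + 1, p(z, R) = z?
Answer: 529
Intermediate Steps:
o = -24 (o = -4*(5 + 1) = -4*6 = -24)
U(H) = 0 (U(H) = 5*0 = 0)
b(x) = 0 (b(x) = 0*sqrt(x) = 0)
(-14 - 9)**2 + b(37) = (-14 - 9)**2 + 0 = (-23)**2 + 0 = 529 + 0 = 529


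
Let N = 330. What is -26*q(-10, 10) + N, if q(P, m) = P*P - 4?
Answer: -2166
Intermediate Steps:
q(P, m) = -4 + P² (q(P, m) = P² - 4 = -4 + P²)
-26*q(-10, 10) + N = -26*(-4 + (-10)²) + 330 = -26*(-4 + 100) + 330 = -26*96 + 330 = -2496 + 330 = -2166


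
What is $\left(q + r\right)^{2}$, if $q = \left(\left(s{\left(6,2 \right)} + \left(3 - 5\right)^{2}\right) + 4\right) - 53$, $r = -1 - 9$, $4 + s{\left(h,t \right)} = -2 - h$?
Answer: $4489$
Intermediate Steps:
$s{\left(h,t \right)} = -6 - h$ ($s{\left(h,t \right)} = -4 - \left(2 + h\right) = -6 - h$)
$r = -10$ ($r = -1 - 9 = -10$)
$q = -57$ ($q = \left(\left(\left(-6 - 6\right) + \left(3 - 5\right)^{2}\right) + 4\right) - 53 = \left(\left(\left(-6 - 6\right) + \left(-2\right)^{2}\right) + 4\right) - 53 = \left(\left(-12 + 4\right) + 4\right) - 53 = \left(-8 + 4\right) - 53 = -4 - 53 = -57$)
$\left(q + r\right)^{2} = \left(-57 - 10\right)^{2} = \left(-67\right)^{2} = 4489$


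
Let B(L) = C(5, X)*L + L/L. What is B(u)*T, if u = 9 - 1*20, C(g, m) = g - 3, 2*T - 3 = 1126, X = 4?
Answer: -23709/2 ≈ -11855.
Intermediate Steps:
T = 1129/2 (T = 3/2 + (1/2)*1126 = 3/2 + 563 = 1129/2 ≈ 564.50)
C(g, m) = -3 + g
u = -11 (u = 9 - 20 = -11)
B(L) = 1 + 2*L (B(L) = (-3 + 5)*L + L/L = 2*L + 1 = 1 + 2*L)
B(u)*T = (1 + 2*(-11))*(1129/2) = (1 - 22)*(1129/2) = -21*1129/2 = -23709/2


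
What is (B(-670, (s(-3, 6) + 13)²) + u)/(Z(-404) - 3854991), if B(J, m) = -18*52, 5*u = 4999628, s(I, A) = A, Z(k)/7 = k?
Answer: -713564/2755585 ≈ -0.25895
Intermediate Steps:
Z(k) = 7*k
u = 4999628/5 (u = (⅕)*4999628 = 4999628/5 ≈ 9.9993e+5)
B(J, m) = -936
(B(-670, (s(-3, 6) + 13)²) + u)/(Z(-404) - 3854991) = (-936 + 4999628/5)/(7*(-404) - 3854991) = 4994948/(5*(-2828 - 3854991)) = (4994948/5)/(-3857819) = (4994948/5)*(-1/3857819) = -713564/2755585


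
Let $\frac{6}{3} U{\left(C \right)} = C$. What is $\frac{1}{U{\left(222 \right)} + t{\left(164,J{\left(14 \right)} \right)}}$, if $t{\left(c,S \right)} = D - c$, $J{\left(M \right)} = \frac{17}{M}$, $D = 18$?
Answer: $- \frac{1}{35} \approx -0.028571$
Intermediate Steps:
$U{\left(C \right)} = \frac{C}{2}$
$t{\left(c,S \right)} = 18 - c$
$\frac{1}{U{\left(222 \right)} + t{\left(164,J{\left(14 \right)} \right)}} = \frac{1}{\frac{1}{2} \cdot 222 + \left(18 - 164\right)} = \frac{1}{111 + \left(18 - 164\right)} = \frac{1}{111 - 146} = \frac{1}{-35} = - \frac{1}{35}$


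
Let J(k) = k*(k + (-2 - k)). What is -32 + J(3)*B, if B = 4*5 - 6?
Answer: -116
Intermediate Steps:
J(k) = -2*k (J(k) = k*(-2) = -2*k)
B = 14 (B = 20 - 6 = 14)
-32 + J(3)*B = -32 - 2*3*14 = -32 - 6*14 = -32 - 84 = -116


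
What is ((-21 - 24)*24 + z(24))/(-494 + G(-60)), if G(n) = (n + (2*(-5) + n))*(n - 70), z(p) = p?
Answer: -528/8203 ≈ -0.064367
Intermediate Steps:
G(n) = (-70 + n)*(-10 + 2*n) (G(n) = (n + (-10 + n))*(-70 + n) = (-10 + 2*n)*(-70 + n) = (-70 + n)*(-10 + 2*n))
((-21 - 24)*24 + z(24))/(-494 + G(-60)) = ((-21 - 24)*24 + 24)/(-494 + (700 - 150*(-60) + 2*(-60)²)) = (-45*24 + 24)/(-494 + (700 + 9000 + 2*3600)) = (-1080 + 24)/(-494 + (700 + 9000 + 7200)) = -1056/(-494 + 16900) = -1056/16406 = -1056*1/16406 = -528/8203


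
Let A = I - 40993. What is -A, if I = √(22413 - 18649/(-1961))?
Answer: 40993 - 7*√1759719038/1961 ≈ 40843.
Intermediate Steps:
I = 7*√1759719038/1961 (I = √(22413 - 18649*(-1/1961)) = √(22413 + 18649/1961) = √(43970542/1961) = 7*√1759719038/1961 ≈ 149.74)
A = -40993 + 7*√1759719038/1961 (A = 7*√1759719038/1961 - 40993 = -40993 + 7*√1759719038/1961 ≈ -40843.)
-A = -(-40993 + 7*√1759719038/1961) = 40993 - 7*√1759719038/1961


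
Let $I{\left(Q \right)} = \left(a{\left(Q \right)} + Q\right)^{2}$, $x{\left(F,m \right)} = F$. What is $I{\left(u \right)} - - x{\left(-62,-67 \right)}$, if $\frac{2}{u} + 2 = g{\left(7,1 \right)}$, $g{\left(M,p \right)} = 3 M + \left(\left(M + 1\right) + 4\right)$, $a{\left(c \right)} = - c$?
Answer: $-62$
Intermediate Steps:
$g{\left(M,p \right)} = 5 + 4 M$ ($g{\left(M,p \right)} = 3 M + \left(\left(1 + M\right) + 4\right) = 3 M + \left(5 + M\right) = 5 + 4 M$)
$u = \frac{2}{31}$ ($u = \frac{2}{-2 + \left(5 + 4 \cdot 7\right)} = \frac{2}{-2 + \left(5 + 28\right)} = \frac{2}{-2 + 33} = \frac{2}{31} \approx 0.064516$)
$I{\left(Q \right)} = 0$ ($I{\left(Q \right)} = \left(- Q + Q\right)^{2} = 0^{2} = 0$)
$I{\left(u \right)} - - x{\left(-62,-67 \right)} = 0 - \left(-1\right) \left(-62\right) = 0 - 62 = -62$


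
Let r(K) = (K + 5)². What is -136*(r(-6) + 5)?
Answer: -816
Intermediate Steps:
r(K) = (5 + K)²
-136*(r(-6) + 5) = -136*((5 - 6)² + 5) = -136*((-1)² + 5) = -136*(1 + 5) = -136*6 = -816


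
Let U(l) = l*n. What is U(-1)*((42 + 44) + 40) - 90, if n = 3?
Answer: -468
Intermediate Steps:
U(l) = 3*l (U(l) = l*3 = 3*l)
U(-1)*((42 + 44) + 40) - 90 = (3*(-1))*((42 + 44) + 40) - 90 = -3*(86 + 40) - 90 = -3*126 - 90 = -378 - 90 = -468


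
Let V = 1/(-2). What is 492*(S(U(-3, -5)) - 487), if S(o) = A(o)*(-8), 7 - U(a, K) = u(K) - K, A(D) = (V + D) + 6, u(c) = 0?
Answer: -269124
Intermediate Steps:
V = -½ ≈ -0.50000
A(D) = 11/2 + D (A(D) = (-½ + D) + 6 = 11/2 + D)
U(a, K) = 7 + K (U(a, K) = 7 - (0 - K) = 7 - (-1)*K = 7 + K)
S(o) = -44 - 8*o (S(o) = (11/2 + o)*(-8) = -44 - 8*o)
492*(S(U(-3, -5)) - 487) = 492*((-44 - 8*(7 - 5)) - 487) = 492*((-44 - 8*2) - 487) = 492*((-44 - 16) - 487) = 492*(-60 - 487) = 492*(-547) = -269124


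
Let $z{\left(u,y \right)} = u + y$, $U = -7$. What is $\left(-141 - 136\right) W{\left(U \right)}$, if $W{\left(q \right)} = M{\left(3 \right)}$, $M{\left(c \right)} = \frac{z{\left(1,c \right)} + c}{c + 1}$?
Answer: $- \frac{1939}{4} \approx -484.75$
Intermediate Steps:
$M{\left(c \right)} = \frac{1 + 2 c}{1 + c}$ ($M{\left(c \right)} = \frac{\left(1 + c\right) + c}{c + 1} = \frac{1 + 2 c}{1 + c}$)
$W{\left(q \right)} = \frac{7}{4}$ ($W{\left(q \right)} = \frac{1 + 2 \cdot 3}{1 + 3} = \frac{1 + 6}{4} = \frac{1}{4} \cdot 7 = \frac{7}{4}$)
$\left(-141 - 136\right) W{\left(U \right)} = \left(-141 - 136\right) \frac{7}{4} = \left(-277\right) \frac{7}{4} = - \frac{1939}{4}$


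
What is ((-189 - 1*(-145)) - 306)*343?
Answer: -120050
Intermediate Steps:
((-189 - 1*(-145)) - 306)*343 = ((-189 + 145) - 306)*343 = (-44 - 306)*343 = -350*343 = -120050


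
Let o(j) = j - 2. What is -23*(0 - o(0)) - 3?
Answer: -49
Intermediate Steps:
o(j) = -2 + j
-23*(0 - o(0)) - 3 = -23*(0 - (-2 + 0)) - 3 = -23*(0 - 1*(-2)) - 3 = -23*(0 + 2) - 3 = -23*2 - 3 = -46 - 3 = -49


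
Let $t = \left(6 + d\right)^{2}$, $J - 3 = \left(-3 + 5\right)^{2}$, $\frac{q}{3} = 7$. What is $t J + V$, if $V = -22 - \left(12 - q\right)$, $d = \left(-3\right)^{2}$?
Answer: $1562$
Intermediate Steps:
$q = 21$ ($q = 3 \cdot 7 = 21$)
$d = 9$
$J = 7$ ($J = 3 + \left(-3 + 5\right)^{2} = 3 + 2^{2} = 3 + 4 = 7$)
$V = -13$ ($V = -22 - \left(12 - 21\right) = -22 - -9 = -22 + 9 = -13$)
$t = 225$ ($t = \left(6 + 9\right)^{2} = 15^{2} = 225$)
$t J + V = 225 \cdot 7 - 13 = 1575 - 13 = 1562$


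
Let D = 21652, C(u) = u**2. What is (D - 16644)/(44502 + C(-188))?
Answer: 2504/39923 ≈ 0.062721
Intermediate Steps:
(D - 16644)/(44502 + C(-188)) = (21652 - 16644)/(44502 + (-188)**2) = 5008/(44502 + 35344) = 5008/79846 = 5008*(1/79846) = 2504/39923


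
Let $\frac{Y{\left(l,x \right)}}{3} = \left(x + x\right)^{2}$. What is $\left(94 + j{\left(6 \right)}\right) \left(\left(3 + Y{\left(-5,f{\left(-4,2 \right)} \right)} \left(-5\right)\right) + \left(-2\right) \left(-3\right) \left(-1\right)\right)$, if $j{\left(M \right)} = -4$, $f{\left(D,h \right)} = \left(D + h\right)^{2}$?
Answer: $-86670$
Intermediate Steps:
$Y{\left(l,x \right)} = 12 x^{2}$ ($Y{\left(l,x \right)} = 3 \left(x + x\right)^{2} = 3 \left(2 x\right)^{2} = 3 \cdot 4 x^{2} = 12 x^{2}$)
$\left(94 + j{\left(6 \right)}\right) \left(\left(3 + Y{\left(-5,f{\left(-4,2 \right)} \right)} \left(-5\right)\right) + \left(-2\right) \left(-3\right) \left(-1\right)\right) = \left(94 - 4\right) \left(\left(3 + 12 \left(\left(-4 + 2\right)^{2}\right)^{2} \left(-5\right)\right) + \left(-2\right) \left(-3\right) \left(-1\right)\right) = 90 \left(\left(3 + 12 \left(\left(-2\right)^{2}\right)^{2} \left(-5\right)\right) + 6 \left(-1\right)\right) = 90 \left(\left(3 + 12 \cdot 4^{2} \left(-5\right)\right) - 6\right) = 90 \left(\left(3 + 12 \cdot 16 \left(-5\right)\right) - 6\right) = 90 \left(\left(3 + 192 \left(-5\right)\right) - 6\right) = 90 \left(\left(3 - 960\right) - 6\right) = 90 \left(-957 - 6\right) = 90 \left(-963\right) = -86670$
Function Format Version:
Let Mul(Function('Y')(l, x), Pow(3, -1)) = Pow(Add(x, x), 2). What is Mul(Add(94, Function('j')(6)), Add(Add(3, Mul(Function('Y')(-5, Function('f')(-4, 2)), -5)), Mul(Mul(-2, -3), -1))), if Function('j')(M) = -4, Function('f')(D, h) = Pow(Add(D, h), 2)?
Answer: -86670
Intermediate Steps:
Function('Y')(l, x) = Mul(12, Pow(x, 2)) (Function('Y')(l, x) = Mul(3, Pow(Add(x, x), 2)) = Mul(3, Pow(Mul(2, x), 2)) = Mul(3, Mul(4, Pow(x, 2))) = Mul(12, Pow(x, 2)))
Mul(Add(94, Function('j')(6)), Add(Add(3, Mul(Function('Y')(-5, Function('f')(-4, 2)), -5)), Mul(Mul(-2, -3), -1))) = Mul(Add(94, -4), Add(Add(3, Mul(Mul(12, Pow(Pow(Add(-4, 2), 2), 2)), -5)), Mul(Mul(-2, -3), -1))) = Mul(90, Add(Add(3, Mul(Mul(12, Pow(Pow(-2, 2), 2)), -5)), Mul(6, -1))) = Mul(90, Add(Add(3, Mul(Mul(12, Pow(4, 2)), -5)), -6)) = Mul(90, Add(Add(3, Mul(Mul(12, 16), -5)), -6)) = Mul(90, Add(Add(3, Mul(192, -5)), -6)) = Mul(90, Add(Add(3, -960), -6)) = Mul(90, Add(-957, -6)) = Mul(90, -963) = -86670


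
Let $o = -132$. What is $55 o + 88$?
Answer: $-7172$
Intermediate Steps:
$55 o + 88 = 55 \left(-132\right) + 88 = -7260 + 88 = -7172$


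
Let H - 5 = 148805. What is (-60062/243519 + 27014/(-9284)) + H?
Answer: 168213517595443/1130415198 ≈ 1.4881e+5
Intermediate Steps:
H = 148810 (H = 5 + 148805 = 148810)
(-60062/243519 + 27014/(-9284)) + H = (-60062/243519 + 27014/(-9284)) + 148810 = (-60062*1/243519 + 27014*(-1/9284)) + 148810 = (-60062/243519 - 13507/4642) + 148810 = -3568018937/1130415198 + 148810 = 168213517595443/1130415198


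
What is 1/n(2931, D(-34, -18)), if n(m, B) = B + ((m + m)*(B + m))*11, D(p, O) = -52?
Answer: 1/185643626 ≈ 5.3867e-9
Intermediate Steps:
n(m, B) = B + 22*m*(B + m) (n(m, B) = B + ((2*m)*(B + m))*11 = B + (2*m*(B + m))*11 = B + 22*m*(B + m))
1/n(2931, D(-34, -18)) = 1/(-52 + 22*2931² + 22*(-52)*2931) = 1/(-52 + 22*8590761 - 3353064) = 1/(-52 + 188996742 - 3353064) = 1/185643626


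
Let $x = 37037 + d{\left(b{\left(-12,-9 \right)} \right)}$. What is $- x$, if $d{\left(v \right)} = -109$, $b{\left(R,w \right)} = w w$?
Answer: $-36928$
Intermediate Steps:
$b{\left(R,w \right)} = w^{2}$
$x = 36928$ ($x = 37037 - 109 = 36928$)
$- x = \left(-1\right) 36928 = -36928$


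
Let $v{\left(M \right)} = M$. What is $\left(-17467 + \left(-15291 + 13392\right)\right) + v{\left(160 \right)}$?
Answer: $-19206$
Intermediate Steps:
$\left(-17467 + \left(-15291 + 13392\right)\right) + v{\left(160 \right)} = \left(-17467 + \left(-15291 + 13392\right)\right) + 160 = \left(-17467 - 1899\right) + 160 = -19366 + 160 = -19206$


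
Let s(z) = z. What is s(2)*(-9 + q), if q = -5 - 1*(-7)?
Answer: -14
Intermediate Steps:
q = 2 (q = -5 + 7 = 2)
s(2)*(-9 + q) = 2*(-9 + 2) = 2*(-7) = -14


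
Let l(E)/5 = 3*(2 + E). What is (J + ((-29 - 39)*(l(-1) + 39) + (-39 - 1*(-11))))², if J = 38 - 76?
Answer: 13972644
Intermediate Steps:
J = -38
l(E) = 30 + 15*E (l(E) = 5*(3*(2 + E)) = 5*(6 + 3*E) = 30 + 15*E)
(J + ((-29 - 39)*(l(-1) + 39) + (-39 - 1*(-11))))² = (-38 + ((-29 - 39)*((30 + 15*(-1)) + 39) + (-39 - 1*(-11))))² = (-38 + (-68*((30 - 15) + 39) + (-39 + 11)))² = (-38 + (-68*(15 + 39) - 28))² = (-38 + (-68*54 - 28))² = (-38 + (-3672 - 28))² = (-38 - 3700)² = (-3738)² = 13972644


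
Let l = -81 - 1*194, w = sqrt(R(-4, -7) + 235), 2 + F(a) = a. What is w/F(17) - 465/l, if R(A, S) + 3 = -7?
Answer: 148/55 ≈ 2.6909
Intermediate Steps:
F(a) = -2 + a
R(A, S) = -10 (R(A, S) = -3 - 7 = -10)
w = 15 (w = sqrt(-10 + 235) = sqrt(225) = 15)
l = -275 (l = -81 - 194 = -275)
w/F(17) - 465/l = 15/(-2 + 17) - 465/(-275) = 15/15 - 465*(-1/275) = 15*(1/15) + 93/55 = 1 + 93/55 = 148/55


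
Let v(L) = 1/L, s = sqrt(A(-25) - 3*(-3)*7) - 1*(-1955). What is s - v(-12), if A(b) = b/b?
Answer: 23557/12 ≈ 1963.1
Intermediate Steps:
A(b) = 1
s = 1963 (s = sqrt(1 - 3*(-3)*7) - 1*(-1955) = sqrt(1 + 9*7) + 1955 = sqrt(1 + 63) + 1955 = sqrt(64) + 1955 = 8 + 1955 = 1963)
s - v(-12) = 1963 - 1/(-12) = 1963 - 1*(-1/12) = 1963 + 1/12 = 23557/12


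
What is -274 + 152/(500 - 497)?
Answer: -670/3 ≈ -223.33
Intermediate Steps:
-274 + 152/(500 - 497) = -274 + 152/3 = -670/3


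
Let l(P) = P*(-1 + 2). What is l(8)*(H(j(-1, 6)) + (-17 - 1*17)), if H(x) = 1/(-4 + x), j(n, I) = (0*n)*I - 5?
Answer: -2456/9 ≈ -272.89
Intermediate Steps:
j(n, I) = -5 (j(n, I) = 0*I - 5 = 0 - 5 = -5)
l(P) = P (l(P) = P*1 = P)
l(8)*(H(j(-1, 6)) + (-17 - 1*17)) = 8*(1/(-4 - 5) + (-17 - 1*17)) = 8*(1/(-9) + (-17 - 17)) = 8*(-⅑ - 34) = 8*(-307/9) = -2456/9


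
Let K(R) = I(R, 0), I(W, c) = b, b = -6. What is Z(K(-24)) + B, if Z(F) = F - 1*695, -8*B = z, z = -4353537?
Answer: 4347929/8 ≈ 5.4349e+5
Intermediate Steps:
I(W, c) = -6
K(R) = -6
B = 4353537/8 (B = -1/8*(-4353537) = 4353537/8 ≈ 5.4419e+5)
Z(F) = -695 + F (Z(F) = F - 695 = -695 + F)
Z(K(-24)) + B = (-695 - 6) + 4353537/8 = -701 + 4353537/8 = 4347929/8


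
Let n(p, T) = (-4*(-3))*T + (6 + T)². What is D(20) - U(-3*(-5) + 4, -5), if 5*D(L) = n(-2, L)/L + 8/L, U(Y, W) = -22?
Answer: 781/25 ≈ 31.240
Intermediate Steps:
n(p, T) = (6 + T)² + 12*T (n(p, T) = 12*T + (6 + T)² = (6 + T)² + 12*T)
D(L) = 8/(5*L) + ((6 + L)² + 12*L)/(5*L) (D(L) = (((6 + L)² + 12*L)/L + 8/L)/5 = (8/L + ((6 + L)² + 12*L)/L)/5 = 8/(5*L) + ((6 + L)² + 12*L)/(5*L))
D(20) - U(-3*(-5) + 4, -5) = (⅕)*(44 + 20² + 24*20)/20 - 1*(-22) = (⅕)*(1/20)*(44 + 400 + 480) + 22 = (⅕)*(1/20)*924 + 22 = 231/25 + 22 = 781/25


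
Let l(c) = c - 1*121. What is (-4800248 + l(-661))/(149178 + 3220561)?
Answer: -4801030/3369739 ≈ -1.4247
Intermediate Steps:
l(c) = -121 + c (l(c) = c - 121 = -121 + c)
(-4800248 + l(-661))/(149178 + 3220561) = (-4800248 + (-121 - 661))/(149178 + 3220561) = (-4800248 - 782)/3369739 = -4801030*1/3369739 = -4801030/3369739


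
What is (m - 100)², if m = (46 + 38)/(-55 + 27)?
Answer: 10609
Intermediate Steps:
m = -3 (m = 84/(-28) = 84*(-1/28) = -3)
(m - 100)² = (-3 - 100)² = (-103)² = 10609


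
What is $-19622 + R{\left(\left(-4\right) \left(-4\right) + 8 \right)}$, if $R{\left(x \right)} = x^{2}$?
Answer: $-19046$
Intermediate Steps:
$-19622 + R{\left(\left(-4\right) \left(-4\right) + 8 \right)} = -19622 + \left(\left(-4\right) \left(-4\right) + 8\right)^{2} = -19622 + \left(16 + 8\right)^{2} = -19622 + 24^{2} = -19622 + 576 = -19046$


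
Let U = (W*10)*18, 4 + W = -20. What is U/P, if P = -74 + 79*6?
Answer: -54/5 ≈ -10.800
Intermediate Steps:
W = -24 (W = -4 - 20 = -24)
U = -4320 (U = -24*10*18 = -240*18 = -4320)
P = 400 (P = -74 + 474 = 400)
U/P = -4320/400 = -4320*1/400 = -54/5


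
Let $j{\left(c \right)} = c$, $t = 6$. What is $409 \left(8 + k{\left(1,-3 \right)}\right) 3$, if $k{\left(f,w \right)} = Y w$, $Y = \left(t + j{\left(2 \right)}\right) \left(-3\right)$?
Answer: $98160$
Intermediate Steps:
$Y = -24$ ($Y = \left(6 + 2\right) \left(-3\right) = 8 \left(-3\right) = -24$)
$k{\left(f,w \right)} = - 24 w$
$409 \left(8 + k{\left(1,-3 \right)}\right) 3 = 409 \left(8 - -72\right) 3 = 409 \left(8 + 72\right) 3 = 409 \cdot 80 \cdot 3 = 409 \cdot 240 = 98160$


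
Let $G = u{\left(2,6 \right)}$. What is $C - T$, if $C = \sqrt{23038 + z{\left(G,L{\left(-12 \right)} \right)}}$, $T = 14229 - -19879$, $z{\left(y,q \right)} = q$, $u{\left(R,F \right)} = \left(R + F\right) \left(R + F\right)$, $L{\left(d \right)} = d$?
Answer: $-34108 + \sqrt{23026} \approx -33956.0$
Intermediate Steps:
$u{\left(R,F \right)} = \left(F + R\right)^{2}$ ($u{\left(R,F \right)} = \left(F + R\right) \left(F + R\right) = \left(F + R\right)^{2}$)
$G = 64$ ($G = \left(6 + 2\right)^{2} = 8^{2} = 64$)
$T = 34108$ ($T = 14229 + 19879 = 34108$)
$C = \sqrt{23026}$ ($C = \sqrt{23038 - 12} = \sqrt{23026} \approx 151.74$)
$C - T = \sqrt{23026} - 34108 = -34108 + \sqrt{23026}$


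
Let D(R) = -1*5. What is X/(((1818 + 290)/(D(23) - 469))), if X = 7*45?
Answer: -74655/1054 ≈ -70.830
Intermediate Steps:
D(R) = -5
X = 315
X/(((1818 + 290)/(D(23) - 469))) = 315/(((1818 + 290)/(-5 - 469))) = 315/((2108/(-474))) = 315/((2108*(-1/474))) = 315/(-1054/237) = 315*(-237/1054) = -74655/1054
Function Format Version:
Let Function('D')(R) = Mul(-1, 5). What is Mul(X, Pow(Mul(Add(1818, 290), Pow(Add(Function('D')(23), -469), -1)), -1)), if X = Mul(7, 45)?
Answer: Rational(-74655, 1054) ≈ -70.830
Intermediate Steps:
Function('D')(R) = -5
X = 315
Mul(X, Pow(Mul(Add(1818, 290), Pow(Add(Function('D')(23), -469), -1)), -1)) = Mul(315, Pow(Mul(Add(1818, 290), Pow(Add(-5, -469), -1)), -1)) = Mul(315, Pow(Mul(2108, Pow(-474, -1)), -1)) = Mul(315, Pow(Mul(2108, Rational(-1, 474)), -1)) = Mul(315, Pow(Rational(-1054, 237), -1)) = Mul(315, Rational(-237, 1054)) = Rational(-74655, 1054)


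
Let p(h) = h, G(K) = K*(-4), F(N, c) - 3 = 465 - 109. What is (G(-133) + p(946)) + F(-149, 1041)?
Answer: 1837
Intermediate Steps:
F(N, c) = 359 (F(N, c) = 3 + (465 - 109) = 3 + 356 = 359)
G(K) = -4*K
(G(-133) + p(946)) + F(-149, 1041) = (-4*(-133) + 946) + 359 = (532 + 946) + 359 = 1478 + 359 = 1837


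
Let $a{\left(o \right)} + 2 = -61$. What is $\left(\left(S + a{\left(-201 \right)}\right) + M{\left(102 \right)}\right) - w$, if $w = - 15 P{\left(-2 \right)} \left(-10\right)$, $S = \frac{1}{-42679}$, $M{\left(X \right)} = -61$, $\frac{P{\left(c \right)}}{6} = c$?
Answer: $\frac{71530003}{42679} \approx 1676.0$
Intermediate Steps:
$P{\left(c \right)} = 6 c$
$a{\left(o \right)} = -63$ ($a{\left(o \right)} = -2 - 61 = -63$)
$S = - \frac{1}{42679} \approx -2.3431 \cdot 10^{-5}$
$w = -1800$ ($w = - 15 \cdot 6 \left(-2\right) \left(-10\right) = \left(-15\right) \left(-12\right) \left(-10\right) = 180 \left(-10\right) = -1800$)
$\left(\left(S + a{\left(-201 \right)}\right) + M{\left(102 \right)}\right) - w = \left(\left(- \frac{1}{42679} - 63\right) - 61\right) - -1800 = \left(- \frac{2688778}{42679} - 61\right) + 1800 = - \frac{5292197}{42679} + 1800 = \frac{71530003}{42679}$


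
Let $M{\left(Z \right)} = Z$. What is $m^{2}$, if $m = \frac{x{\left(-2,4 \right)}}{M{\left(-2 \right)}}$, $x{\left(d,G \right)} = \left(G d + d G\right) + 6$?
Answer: $25$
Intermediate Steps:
$x{\left(d,G \right)} = 6 + 2 G d$ ($x{\left(d,G \right)} = \left(G d + G d\right) + 6 = 2 G d + 6 = 6 + 2 G d$)
$m = 5$ ($m = \frac{6 + 2 \cdot 4 \left(-2\right)}{-2} = \left(6 - 16\right) \left(- \frac{1}{2}\right) = \left(-10\right) \left(- \frac{1}{2}\right) = 5$)
$m^{2} = 5^{2} = 25$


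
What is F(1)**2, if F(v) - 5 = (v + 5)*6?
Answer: 1681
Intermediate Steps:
F(v) = 35 + 6*v (F(v) = 5 + (v + 5)*6 = 5 + (5 + v)*6 = 5 + (30 + 6*v) = 35 + 6*v)
F(1)**2 = (35 + 6*1)**2 = (35 + 6)**2 = 41**2 = 1681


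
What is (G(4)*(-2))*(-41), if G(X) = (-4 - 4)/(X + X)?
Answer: -82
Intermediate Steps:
G(X) = -4/X (G(X) = -8*1/(2*X) = -4/X)
(G(4)*(-2))*(-41) = (-4/4*(-2))*(-41) = (-4*1/4*(-2))*(-41) = -1*(-2)*(-41) = 2*(-41) = -82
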